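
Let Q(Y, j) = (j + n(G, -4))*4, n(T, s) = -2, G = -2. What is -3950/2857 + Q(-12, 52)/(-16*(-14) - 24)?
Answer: -1093/2857 ≈ -0.38257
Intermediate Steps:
Q(Y, j) = -8 + 4*j (Q(Y, j) = (j - 2)*4 = (-2 + j)*4 = -8 + 4*j)
-3950/2857 + Q(-12, 52)/(-16*(-14) - 24) = -3950/2857 + (-8 + 4*52)/(-16*(-14) - 24) = -3950*1/2857 + (-8 + 208)/(224 - 24) = -3950/2857 + 200/200 = -3950/2857 + 200*(1/200) = -3950/2857 + 1 = -1093/2857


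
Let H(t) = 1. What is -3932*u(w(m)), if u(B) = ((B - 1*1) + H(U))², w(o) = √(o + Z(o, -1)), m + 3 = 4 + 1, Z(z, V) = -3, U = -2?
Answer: 3932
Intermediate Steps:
m = 2 (m = -3 + (4 + 1) = -3 + 5 = 2)
w(o) = √(-3 + o) (w(o) = √(o - 3) = √(-3 + o))
u(B) = B² (u(B) = ((B - 1*1) + 1)² = ((B - 1) + 1)² = ((-1 + B) + 1)² = B²)
-3932*u(w(m)) = -3932*(√(-3 + 2))² = -3932*(√(-1))² = -3932*I² = -3932*(-1) = 3932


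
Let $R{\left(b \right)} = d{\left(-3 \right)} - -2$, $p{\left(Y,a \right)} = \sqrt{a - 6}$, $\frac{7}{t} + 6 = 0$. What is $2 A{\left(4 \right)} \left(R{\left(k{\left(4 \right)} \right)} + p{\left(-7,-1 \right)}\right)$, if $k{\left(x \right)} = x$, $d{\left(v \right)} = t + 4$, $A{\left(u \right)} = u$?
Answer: $\frac{116}{3} + 8 i \sqrt{7} \approx 38.667 + 21.166 i$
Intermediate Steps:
$t = - \frac{7}{6}$ ($t = \frac{7}{-6 + 0} = \frac{7}{-6} = 7 \left(- \frac{1}{6}\right) = - \frac{7}{6} \approx -1.1667$)
$p{\left(Y,a \right)} = \sqrt{-6 + a}$
$d{\left(v \right)} = \frac{17}{6}$ ($d{\left(v \right)} = - \frac{7}{6} + 4 = \frac{17}{6}$)
$R{\left(b \right)} = \frac{29}{6}$ ($R{\left(b \right)} = \frac{17}{6} - -2 = \frac{17}{6} + 2 = \frac{29}{6}$)
$2 A{\left(4 \right)} \left(R{\left(k{\left(4 \right)} \right)} + p{\left(-7,-1 \right)}\right) = 2 \cdot 4 \left(\frac{29}{6} + \sqrt{-6 - 1}\right) = 8 \left(\frac{29}{6} + \sqrt{-7}\right) = 8 \left(\frac{29}{6} + i \sqrt{7}\right) = \frac{116}{3} + 8 i \sqrt{7}$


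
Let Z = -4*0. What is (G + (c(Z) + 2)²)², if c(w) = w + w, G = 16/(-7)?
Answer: 144/49 ≈ 2.9388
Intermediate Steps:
Z = 0
G = -16/7 (G = 16*(-⅐) = -16/7 ≈ -2.2857)
c(w) = 2*w
(G + (c(Z) + 2)²)² = (-16/7 + (2*0 + 2)²)² = (-16/7 + (0 + 2)²)² = (-16/7 + 2²)² = (-16/7 + 4)² = (12/7)² = 144/49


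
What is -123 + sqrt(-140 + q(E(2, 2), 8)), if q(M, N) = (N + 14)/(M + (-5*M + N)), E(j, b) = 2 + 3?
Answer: -123 + I*sqrt(5106)/6 ≈ -123.0 + 11.909*I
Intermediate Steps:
E(j, b) = 5
q(M, N) = (14 + N)/(N - 4*M) (q(M, N) = (14 + N)/(M + (N - 5*M)) = (14 + N)/(N - 4*M))
-123 + sqrt(-140 + q(E(2, 2), 8)) = -123 + sqrt(-140 + (-14 - 1*8)/(-1*8 + 4*5)) = -123 + sqrt(-140 + (-14 - 8)/(-8 + 20)) = -123 + sqrt(-140 - 22/12) = -123 + sqrt(-140 + (1/12)*(-22)) = -123 + sqrt(-140 - 11/6) = -123 + sqrt(-851/6) = -123 + I*sqrt(5106)/6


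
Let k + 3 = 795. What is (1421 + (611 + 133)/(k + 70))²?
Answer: 375552029329/185761 ≈ 2.0217e+6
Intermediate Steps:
k = 792 (k = -3 + 795 = 792)
(1421 + (611 + 133)/(k + 70))² = (1421 + (611 + 133)/(792 + 70))² = (1421 + 744/862)² = (1421 + 744*(1/862))² = (1421 + 372/431)² = (612823/431)² = 375552029329/185761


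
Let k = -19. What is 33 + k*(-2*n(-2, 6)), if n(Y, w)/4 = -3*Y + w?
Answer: 1857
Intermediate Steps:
n(Y, w) = -12*Y + 4*w (n(Y, w) = 4*(-3*Y + w) = 4*(w - 3*Y) = -12*Y + 4*w)
33 + k*(-2*n(-2, 6)) = 33 - (-38)*(-12*(-2) + 4*6) = 33 - (-38)*(24 + 24) = 33 - (-38)*48 = 33 - 19*(-96) = 33 + 1824 = 1857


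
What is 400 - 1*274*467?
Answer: -127558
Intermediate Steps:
400 - 1*274*467 = 400 - 274*467 = 400 - 127958 = -127558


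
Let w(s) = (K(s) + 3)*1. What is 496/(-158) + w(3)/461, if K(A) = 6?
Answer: -113617/36419 ≈ -3.1197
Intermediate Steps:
w(s) = 9 (w(s) = (6 + 3)*1 = 9*1 = 9)
496/(-158) + w(3)/461 = 496/(-158) + 9/461 = 496*(-1/158) + 9*(1/461) = -248/79 + 9/461 = -113617/36419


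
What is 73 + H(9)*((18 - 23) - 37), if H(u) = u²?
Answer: -3329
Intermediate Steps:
73 + H(9)*((18 - 23) - 37) = 73 + 9²*((18 - 23) - 37) = 73 + 81*(-5 - 37) = 73 + 81*(-42) = 73 - 3402 = -3329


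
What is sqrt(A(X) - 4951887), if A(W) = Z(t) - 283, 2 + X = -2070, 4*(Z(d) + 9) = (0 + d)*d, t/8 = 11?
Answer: 3*I*sqrt(550027) ≈ 2224.9*I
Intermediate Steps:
t = 88 (t = 8*11 = 88)
Z(d) = -9 + d**2/4 (Z(d) = -9 + ((0 + d)*d)/4 = -9 + (d*d)/4 = -9 + d**2/4)
X = -2072 (X = -2 - 2070 = -2072)
A(W) = 1644 (A(W) = (-9 + (1/4)*88**2) - 283 = (-9 + (1/4)*7744) - 283 = (-9 + 1936) - 283 = 1927 - 283 = 1644)
sqrt(A(X) - 4951887) = sqrt(1644 - 4951887) = sqrt(-4950243) = 3*I*sqrt(550027)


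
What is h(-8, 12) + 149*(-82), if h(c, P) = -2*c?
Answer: -12202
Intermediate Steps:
h(-8, 12) + 149*(-82) = -2*(-8) + 149*(-82) = 16 - 12218 = -12202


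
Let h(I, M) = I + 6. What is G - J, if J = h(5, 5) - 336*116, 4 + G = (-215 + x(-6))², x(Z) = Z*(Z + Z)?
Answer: 59410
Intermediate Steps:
h(I, M) = 6 + I
x(Z) = 2*Z² (x(Z) = Z*(2*Z) = 2*Z²)
G = 20445 (G = -4 + (-215 + 2*(-6)²)² = -4 + (-215 + 2*36)² = -4 + (-215 + 72)² = -4 + (-143)² = -4 + 20449 = 20445)
J = -38965 (J = (6 + 5) - 336*116 = 11 - 38976 = -38965)
G - J = 20445 - 1*(-38965) = 20445 + 38965 = 59410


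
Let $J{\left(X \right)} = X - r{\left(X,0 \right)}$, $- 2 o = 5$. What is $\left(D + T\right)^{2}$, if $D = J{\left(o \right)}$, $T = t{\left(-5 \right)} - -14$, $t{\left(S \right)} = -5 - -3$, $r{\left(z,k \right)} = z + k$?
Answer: $144$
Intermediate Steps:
$r{\left(z,k \right)} = k + z$
$t{\left(S \right)} = -2$ ($t{\left(S \right)} = -5 + 3 = -2$)
$o = - \frac{5}{2}$ ($o = \left(- \frac{1}{2}\right) 5 = - \frac{5}{2} \approx -2.5$)
$T = 12$ ($T = -2 - -14 = -2 + 14 = 12$)
$J{\left(X \right)} = 0$ ($J{\left(X \right)} = X - \left(0 + X\right) = X - X = 0$)
$D = 0$
$\left(D + T\right)^{2} = \left(0 + 12\right)^{2} = 12^{2} = 144$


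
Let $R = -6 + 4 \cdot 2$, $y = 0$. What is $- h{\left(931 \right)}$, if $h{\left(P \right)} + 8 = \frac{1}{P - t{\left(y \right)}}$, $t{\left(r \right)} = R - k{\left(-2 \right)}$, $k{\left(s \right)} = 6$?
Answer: $\frac{7479}{935} \approx 7.9989$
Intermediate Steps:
$R = 2$ ($R = -6 + 8 = 2$)
$t{\left(r \right)} = -4$ ($t{\left(r \right)} = 2 - 6 = -4$)
$h{\left(P \right)} = -8 + \frac{1}{4 + P}$ ($h{\left(P \right)} = -8 + \frac{1}{P - -4} = -8 + \frac{1}{P + 4} = -8 + \frac{1}{4 + P}$)
$- h{\left(931 \right)} = - \frac{-31 - 7448}{4 + 931} = - \frac{-31 - 7448}{935} = - \frac{-7479}{935} = \left(-1\right) \left(- \frac{7479}{935}\right) = \frac{7479}{935}$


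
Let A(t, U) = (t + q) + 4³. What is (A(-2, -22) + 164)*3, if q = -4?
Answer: 666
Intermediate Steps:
A(t, U) = 60 + t (A(t, U) = (t - 4) + 4³ = (-4 + t) + 64 = 60 + t)
(A(-2, -22) + 164)*3 = ((60 - 2) + 164)*3 = (58 + 164)*3 = 222*3 = 666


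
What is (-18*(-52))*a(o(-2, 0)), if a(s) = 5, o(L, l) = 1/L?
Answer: 4680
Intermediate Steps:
(-18*(-52))*a(o(-2, 0)) = -18*(-52)*5 = 936*5 = 4680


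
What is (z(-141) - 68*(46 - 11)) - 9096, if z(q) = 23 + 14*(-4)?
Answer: -11509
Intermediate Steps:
z(q) = -33 (z(q) = 23 - 56 = -33)
(z(-141) - 68*(46 - 11)) - 9096 = (-33 - 68*(46 - 11)) - 9096 = (-33 - 68*35) - 9096 = (-33 - 2380) - 9096 = -2413 - 9096 = -11509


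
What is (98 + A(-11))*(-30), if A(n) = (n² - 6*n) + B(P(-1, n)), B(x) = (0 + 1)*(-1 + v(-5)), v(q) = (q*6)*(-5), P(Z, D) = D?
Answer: -13020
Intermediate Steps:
v(q) = -30*q (v(q) = (6*q)*(-5) = -30*q)
B(x) = 149 (B(x) = (0 + 1)*(-1 - 30*(-5)) = 1*(-1 + 150) = 1*149 = 149)
A(n) = 149 + n² - 6*n (A(n) = (n² - 6*n) + 149 = 149 + n² - 6*n)
(98 + A(-11))*(-30) = (98 + (149 + (-11)² - 6*(-11)))*(-30) = (98 + (149 + 121 + 66))*(-30) = (98 + 336)*(-30) = 434*(-30) = -13020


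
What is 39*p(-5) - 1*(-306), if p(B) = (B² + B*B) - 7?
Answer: 1983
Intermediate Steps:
p(B) = -7 + 2*B² (p(B) = (B² + B²) - 7 = 2*B² - 7 = -7 + 2*B²)
39*p(-5) - 1*(-306) = 39*(-7 + 2*(-5)²) - 1*(-306) = 39*(-7 + 2*25) + 306 = 39*(-7 + 50) + 306 = 39*43 + 306 = 1677 + 306 = 1983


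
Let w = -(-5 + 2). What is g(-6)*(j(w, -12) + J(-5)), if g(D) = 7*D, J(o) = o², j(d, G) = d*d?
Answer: -1428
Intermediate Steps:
w = 3 (w = -1*(-3) = 3)
j(d, G) = d²
g(-6)*(j(w, -12) + J(-5)) = (7*(-6))*(3² + (-5)²) = -42*(9 + 25) = -42*34 = -1428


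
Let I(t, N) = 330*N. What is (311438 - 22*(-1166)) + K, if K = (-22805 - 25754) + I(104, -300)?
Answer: 189531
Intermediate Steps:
K = -147559 (K = (-22805 - 25754) + 330*(-300) = -48559 - 99000 = -147559)
(311438 - 22*(-1166)) + K = (311438 - 22*(-1166)) - 147559 = (311438 + 25652) - 147559 = 337090 - 147559 = 189531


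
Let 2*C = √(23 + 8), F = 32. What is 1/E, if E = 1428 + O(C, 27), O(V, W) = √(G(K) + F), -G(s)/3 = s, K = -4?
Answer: 357/509785 - √11/1019570 ≈ 0.00069704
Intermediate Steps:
G(s) = -3*s
C = √31/2 (C = √(23 + 8)/2 = √31/2 ≈ 2.7839)
O(V, W) = 2*√11 (O(V, W) = √(-3*(-4) + 32) = √(12 + 32) = √44 = 2*√11)
E = 1428 + 2*√11 ≈ 1434.6
1/E = 1/(1428 + 2*√11)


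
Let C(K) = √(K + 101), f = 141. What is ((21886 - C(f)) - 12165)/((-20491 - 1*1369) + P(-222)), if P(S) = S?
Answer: -9721/22082 + 11*√2/22082 ≈ -0.43952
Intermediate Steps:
C(K) = √(101 + K)
((21886 - C(f)) - 12165)/((-20491 - 1*1369) + P(-222)) = ((21886 - √(101 + 141)) - 12165)/((-20491 - 1*1369) - 222) = ((21886 - √242) - 12165)/((-20491 - 1369) - 222) = ((21886 - 11*√2) - 12165)/(-21860 - 222) = ((21886 - 11*√2) - 12165)/(-22082) = (9721 - 11*√2)*(-1/22082) = -9721/22082 + 11*√2/22082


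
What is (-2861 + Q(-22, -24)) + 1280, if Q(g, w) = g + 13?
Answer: -1590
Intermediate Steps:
Q(g, w) = 13 + g
(-2861 + Q(-22, -24)) + 1280 = (-2861 + (13 - 22)) + 1280 = (-2861 - 9) + 1280 = -2870 + 1280 = -1590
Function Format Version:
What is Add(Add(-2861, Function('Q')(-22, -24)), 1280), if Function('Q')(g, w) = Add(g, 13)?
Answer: -1590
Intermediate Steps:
Function('Q')(g, w) = Add(13, g)
Add(Add(-2861, Function('Q')(-22, -24)), 1280) = Add(Add(-2861, Add(13, -22)), 1280) = Add(Add(-2861, -9), 1280) = Add(-2870, 1280) = -1590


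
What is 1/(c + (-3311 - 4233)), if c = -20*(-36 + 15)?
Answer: -1/7124 ≈ -0.00014037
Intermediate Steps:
c = 420 (c = -20*(-21) = 420)
1/(c + (-3311 - 4233)) = 1/(420 + (-3311 - 4233)) = 1/(420 - 7544) = 1/(-7124) = -1/7124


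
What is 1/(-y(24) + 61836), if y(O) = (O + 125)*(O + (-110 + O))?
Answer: 1/71074 ≈ 1.4070e-5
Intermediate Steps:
y(O) = (-110 + 2*O)*(125 + O) (y(O) = (125 + O)*(-110 + 2*O) = (-110 + 2*O)*(125 + O))
1/(-y(24) + 61836) = 1/(-(-13750 + 2*24² + 140*24) + 61836) = 1/(-(-13750 + 2*576 + 3360) + 61836) = 1/(-(-13750 + 1152 + 3360) + 61836) = 1/(-1*(-9238) + 61836) = 1/(9238 + 61836) = 1/71074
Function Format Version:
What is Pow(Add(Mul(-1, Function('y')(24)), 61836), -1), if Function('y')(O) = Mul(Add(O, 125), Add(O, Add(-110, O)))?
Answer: Rational(1, 71074) ≈ 1.4070e-5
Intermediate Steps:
Function('y')(O) = Mul(Add(-110, Mul(2, O)), Add(125, O)) (Function('y')(O) = Mul(Add(125, O), Add(-110, Mul(2, O))) = Mul(Add(-110, Mul(2, O)), Add(125, O)))
Pow(Add(Mul(-1, Function('y')(24)), 61836), -1) = Pow(Add(Mul(-1, Add(-13750, Mul(2, Pow(24, 2)), Mul(140, 24))), 61836), -1) = Pow(Add(Mul(-1, Add(-13750, Mul(2, 576), 3360)), 61836), -1) = Pow(Add(Mul(-1, Add(-13750, 1152, 3360)), 61836), -1) = Pow(Add(Mul(-1, -9238), 61836), -1) = Pow(Add(9238, 61836), -1) = Pow(71074, -1) = Rational(1, 71074)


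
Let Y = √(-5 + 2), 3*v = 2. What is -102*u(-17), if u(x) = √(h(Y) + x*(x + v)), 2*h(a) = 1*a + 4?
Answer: -17*√(10068 + 18*I*√3) ≈ -1705.8 - 2.6411*I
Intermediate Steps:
v = ⅔ (v = (⅓)*2 = ⅔ ≈ 0.66667)
Y = I*√3 (Y = √(-3) = I*√3 ≈ 1.732*I)
h(a) = 2 + a/2 (h(a) = (1*a + 4)/2 = (a + 4)/2 = (4 + a)/2 = 2 + a/2)
u(x) = √(2 + x*(⅔ + x) + I*√3/2) (u(x) = √((2 + (I*√3)/2) + x*(x + ⅔)) = √((2 + I*√3/2) + x*(⅔ + x)) = √(2 + x*(⅔ + x) + I*√3/2))
-102*u(-17) = -17*√(72 + 24*(-17) + 36*(-17)² + 18*I*√3) = -17*√(72 - 408 + 36*289 + 18*I*√3) = -17*√(72 - 408 + 10404 + 18*I*√3) = -17*√(10068 + 18*I*√3)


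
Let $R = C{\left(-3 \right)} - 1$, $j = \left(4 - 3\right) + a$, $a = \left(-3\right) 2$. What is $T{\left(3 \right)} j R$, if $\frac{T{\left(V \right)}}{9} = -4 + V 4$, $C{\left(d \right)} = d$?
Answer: $1440$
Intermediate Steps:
$a = -6$
$T{\left(V \right)} = -36 + 36 V$ ($T{\left(V \right)} = 9 \left(-4 + V 4\right) = 9 \left(-4 + 4 V\right) = -36 + 36 V$)
$j = -5$ ($j = \left(4 - 3\right) - 6 = 1 - 6 = -5$)
$R = -4$ ($R = -3 - 1 = -4$)
$T{\left(3 \right)} j R = \left(-36 + 36 \cdot 3\right) \left(-5\right) \left(-4\right) = \left(-36 + 108\right) \left(-5\right) \left(-4\right) = 72 \left(-5\right) \left(-4\right) = \left(-360\right) \left(-4\right) = 1440$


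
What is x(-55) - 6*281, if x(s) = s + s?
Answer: -1796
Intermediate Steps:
x(s) = 2*s
x(-55) - 6*281 = 2*(-55) - 6*281 = -110 - 1686 = -1796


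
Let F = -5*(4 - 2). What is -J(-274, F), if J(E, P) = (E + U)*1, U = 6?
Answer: 268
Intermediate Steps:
F = -10 (F = -5*2 = -10)
J(E, P) = 6 + E (J(E, P) = (E + 6)*1 = (6 + E)*1 = 6 + E)
-J(-274, F) = -(6 - 274) = -1*(-268) = 268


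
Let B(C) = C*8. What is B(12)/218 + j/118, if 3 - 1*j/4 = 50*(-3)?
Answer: 36186/6431 ≈ 5.6268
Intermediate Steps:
B(C) = 8*C
j = 612 (j = 12 - 200*(-3) = 12 - 4*(-150) = 12 + 600 = 612)
B(12)/218 + j/118 = (8*12)/218 + 612/118 = 96*(1/218) + 612*(1/118) = 48/109 + 306/59 = 36186/6431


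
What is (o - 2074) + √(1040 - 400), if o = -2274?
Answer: -4348 + 8*√10 ≈ -4322.7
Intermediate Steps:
(o - 2074) + √(1040 - 400) = (-2274 - 2074) + √(1040 - 400) = -4348 + √640 = -4348 + 8*√10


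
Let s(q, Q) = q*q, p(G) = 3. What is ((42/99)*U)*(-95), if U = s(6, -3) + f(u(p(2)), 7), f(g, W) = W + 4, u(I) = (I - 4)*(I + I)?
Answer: -62510/33 ≈ -1894.2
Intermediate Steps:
s(q, Q) = q²
u(I) = 2*I*(-4 + I) (u(I) = (-4 + I)*(2*I) = 2*I*(-4 + I))
f(g, W) = 4 + W
U = 47 (U = 6² + (4 + 7) = 36 + 11 = 47)
((42/99)*U)*(-95) = ((42/99)*47)*(-95) = ((42*(1/99))*47)*(-95) = ((14/33)*47)*(-95) = (658/33)*(-95) = -62510/33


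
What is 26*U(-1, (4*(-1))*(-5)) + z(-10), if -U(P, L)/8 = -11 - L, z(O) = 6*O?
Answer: 6388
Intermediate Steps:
U(P, L) = 88 + 8*L (U(P, L) = -8*(-11 - L) = 88 + 8*L)
26*U(-1, (4*(-1))*(-5)) + z(-10) = 26*(88 + 8*((4*(-1))*(-5))) + 6*(-10) = 26*(88 + 8*(-4*(-5))) - 60 = 26*(88 + 8*20) - 60 = 26*(88 + 160) - 60 = 26*248 - 60 = 6448 - 60 = 6388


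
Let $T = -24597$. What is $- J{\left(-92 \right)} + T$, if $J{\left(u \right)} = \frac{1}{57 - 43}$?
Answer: $- \frac{344359}{14} \approx -24597.0$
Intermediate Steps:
$J{\left(u \right)} = \frac{1}{14}$
$- J{\left(-92 \right)} + T = \left(-1\right) \frac{1}{14} - 24597 = - \frac{1}{14} - 24597 = - \frac{344359}{14}$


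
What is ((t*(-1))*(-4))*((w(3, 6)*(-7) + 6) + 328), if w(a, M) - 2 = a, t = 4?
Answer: 4784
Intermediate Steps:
w(a, M) = 2 + a
((t*(-1))*(-4))*((w(3, 6)*(-7) + 6) + 328) = ((4*(-1))*(-4))*(((2 + 3)*(-7) + 6) + 328) = (-4*(-4))*((5*(-7) + 6) + 328) = 16*((-35 + 6) + 328) = 16*(-29 + 328) = 16*299 = 4784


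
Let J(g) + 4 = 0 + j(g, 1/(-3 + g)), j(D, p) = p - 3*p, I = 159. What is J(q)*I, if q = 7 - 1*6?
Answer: -477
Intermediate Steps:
q = 1 (q = 7 - 6 = 1)
j(D, p) = -2*p
J(g) = -4 - 2/(-3 + g) (J(g) = -4 + (0 - 2/(-3 + g)) = -4 - 2/(-3 + g))
J(q)*I = (2*(5 - 2*1)/(-3 + 1))*159 = (2*(5 - 2)/(-2))*159 = (2*(-½)*3)*159 = -3*159 = -477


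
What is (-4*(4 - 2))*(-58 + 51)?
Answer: 56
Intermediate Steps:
(-4*(4 - 2))*(-58 + 51) = -4*2*(-7) = -8*(-7) = 56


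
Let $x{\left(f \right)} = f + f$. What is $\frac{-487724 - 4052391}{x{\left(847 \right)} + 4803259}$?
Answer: $- \frac{4540115}{4804953} \approx -0.94488$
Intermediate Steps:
$x{\left(f \right)} = 2 f$
$\frac{-487724 - 4052391}{x{\left(847 \right)} + 4803259} = \frac{-487724 - 4052391}{2 \cdot 847 + 4803259} = - \frac{4540115}{1694 + 4803259} = - \frac{4540115}{4804953}$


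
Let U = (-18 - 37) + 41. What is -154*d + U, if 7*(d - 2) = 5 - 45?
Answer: 558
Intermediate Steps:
U = -14 (U = -55 + 41 = -14)
d = -26/7 (d = 2 + (5 - 45)/7 = 2 + (1/7)*(-40) = 2 - 40/7 = -26/7 ≈ -3.7143)
-154*d + U = -154*(-26/7) - 14 = 572 - 14 = 558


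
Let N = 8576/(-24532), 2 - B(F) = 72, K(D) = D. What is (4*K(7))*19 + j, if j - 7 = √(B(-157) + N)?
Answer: 539 + I*√2646107382/6133 ≈ 539.0 + 8.3875*I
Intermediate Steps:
B(F) = -70 (B(F) = 2 - 1*72 = 2 - 72 = -70)
N = -2144/6133 (N = 8576*(-1/24532) = -2144/6133 ≈ -0.34958)
j = 7 + I*√2646107382/6133 (j = 7 + √(-70 - 2144/6133) = 7 + √(-431454/6133) = 7 + I*√2646107382/6133 ≈ 7.0 + 8.3875*I)
(4*K(7))*19 + j = (4*7)*19 + (7 + I*√2646107382/6133) = 28*19 + (7 + I*√2646107382/6133) = 532 + (7 + I*√2646107382/6133) = 539 + I*√2646107382/6133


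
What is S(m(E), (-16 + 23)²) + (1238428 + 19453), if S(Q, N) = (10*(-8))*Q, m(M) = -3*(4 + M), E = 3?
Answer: 1259561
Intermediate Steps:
m(M) = -12 - 3*M
S(Q, N) = -80*Q
S(m(E), (-16 + 23)²) + (1238428 + 19453) = -80*(-12 - 3*3) + (1238428 + 19453) = -80*(-12 - 9) + 1257881 = -80*(-21) + 1257881 = 1680 + 1257881 = 1259561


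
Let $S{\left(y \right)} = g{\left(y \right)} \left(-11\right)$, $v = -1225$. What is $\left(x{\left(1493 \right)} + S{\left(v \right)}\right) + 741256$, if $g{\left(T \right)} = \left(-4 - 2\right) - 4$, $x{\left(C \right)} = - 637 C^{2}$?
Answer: $-1419162847$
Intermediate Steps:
$g{\left(T \right)} = -10$ ($g{\left(T \right)} = -6 - 4 = -10$)
$S{\left(y \right)} = 110$ ($S{\left(y \right)} = \left(-10\right) \left(-11\right) = 110$)
$\left(x{\left(1493 \right)} + S{\left(v \right)}\right) + 741256 = \left(- 637 \cdot 1493^{2} + 110\right) + 741256 = \left(\left(-637\right) 2229049 + 110\right) + 741256 = \left(-1419904213 + 110\right) + 741256 = -1419904103 + 741256 = -1419162847$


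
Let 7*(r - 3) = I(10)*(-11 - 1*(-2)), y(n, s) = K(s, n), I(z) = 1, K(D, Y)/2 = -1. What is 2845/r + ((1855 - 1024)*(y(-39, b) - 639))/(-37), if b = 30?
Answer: 7128907/444 ≈ 16056.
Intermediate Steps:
K(D, Y) = -2 (K(D, Y) = 2*(-1) = -2)
y(n, s) = -2
r = 12/7 (r = 3 + (1*(-11 - 1*(-2)))/7 = 3 + (1*(-11 + 2))/7 = 3 + (1*(-9))/7 = 3 + (⅐)*(-9) = 3 - 9/7 = 12/7 ≈ 1.7143)
2845/r + ((1855 - 1024)*(y(-39, b) - 639))/(-37) = 2845/(12/7) + ((1855 - 1024)*(-2 - 639))/(-37) = 2845*(7/12) + (831*(-641))*(-1/37) = 19915/12 - 532671*(-1/37) = 19915/12 + 532671/37 = 7128907/444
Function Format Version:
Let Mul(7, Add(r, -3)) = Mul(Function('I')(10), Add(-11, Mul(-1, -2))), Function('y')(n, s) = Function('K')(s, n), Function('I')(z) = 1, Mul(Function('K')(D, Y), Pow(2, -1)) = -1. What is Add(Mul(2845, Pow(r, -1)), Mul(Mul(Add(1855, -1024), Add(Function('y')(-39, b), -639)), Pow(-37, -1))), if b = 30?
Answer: Rational(7128907, 444) ≈ 16056.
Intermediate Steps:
Function('K')(D, Y) = -2 (Function('K')(D, Y) = Mul(2, -1) = -2)
Function('y')(n, s) = -2
r = Rational(12, 7) (r = Add(3, Mul(Rational(1, 7), Mul(1, Add(-11, Mul(-1, -2))))) = Add(3, Mul(Rational(1, 7), Mul(1, Add(-11, 2)))) = Add(3, Mul(Rational(1, 7), Mul(1, -9))) = Add(3, Mul(Rational(1, 7), -9)) = Add(3, Rational(-9, 7)) = Rational(12, 7) ≈ 1.7143)
Add(Mul(2845, Pow(r, -1)), Mul(Mul(Add(1855, -1024), Add(Function('y')(-39, b), -639)), Pow(-37, -1))) = Add(Mul(2845, Pow(Rational(12, 7), -1)), Mul(Mul(Add(1855, -1024), Add(-2, -639)), Pow(-37, -1))) = Add(Mul(2845, Rational(7, 12)), Mul(Mul(831, -641), Rational(-1, 37))) = Add(Rational(19915, 12), Mul(-532671, Rational(-1, 37))) = Add(Rational(19915, 12), Rational(532671, 37)) = Rational(7128907, 444)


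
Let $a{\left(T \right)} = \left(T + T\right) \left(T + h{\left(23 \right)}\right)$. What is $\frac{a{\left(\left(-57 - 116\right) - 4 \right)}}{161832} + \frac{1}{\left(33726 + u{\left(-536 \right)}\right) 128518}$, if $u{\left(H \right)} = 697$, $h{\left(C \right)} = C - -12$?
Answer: $\frac{4633007941508}{14915432096851} \approx 0.31062$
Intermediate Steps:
$h{\left(C \right)} = 12 + C$ ($h{\left(C \right)} = C + 12 = 12 + C$)
$a{\left(T \right)} = 2 T \left(35 + T\right)$ ($a{\left(T \right)} = \left(T + T\right) \left(T + \left(12 + 23\right)\right) = 2 T \left(T + 35\right) = 2 T \left(35 + T\right)$)
$\frac{a{\left(\left(-57 - 116\right) - 4 \right)}}{161832} + \frac{1}{\left(33726 + u{\left(-536 \right)}\right) 128518} = \frac{2 \left(\left(-57 - 116\right) - 4\right) \left(35 - 177\right)}{161832} + \frac{1}{\left(33726 + 697\right) 128518} = 2 \left(-173 - 4\right) \left(35 - 177\right) \frac{1}{161832} + \frac{1}{34423} \cdot \frac{1}{128518} = 2 \left(-177\right) \left(35 - 177\right) \frac{1}{161832} + \frac{1}{34423} \cdot \frac{1}{128518} = 2 \left(-177\right) \left(-142\right) \frac{1}{161832} + \frac{1}{4423975114} = 50268 \cdot \frac{1}{161832} + \frac{1}{4423975114} = \frac{4189}{13486} + \frac{1}{4423975114} = \frac{4633007941508}{14915432096851}$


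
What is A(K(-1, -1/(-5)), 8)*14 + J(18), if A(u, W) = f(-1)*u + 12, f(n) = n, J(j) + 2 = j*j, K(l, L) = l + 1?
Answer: 490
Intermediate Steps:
K(l, L) = 1 + l
J(j) = -2 + j² (J(j) = -2 + j*j = -2 + j²)
A(u, W) = 12 - u (A(u, W) = -u + 12 = 12 - u)
A(K(-1, -1/(-5)), 8)*14 + J(18) = (12 - (1 - 1))*14 + (-2 + 18²) = (12 - 1*0)*14 + (-2 + 324) = (12 + 0)*14 + 322 = 12*14 + 322 = 168 + 322 = 490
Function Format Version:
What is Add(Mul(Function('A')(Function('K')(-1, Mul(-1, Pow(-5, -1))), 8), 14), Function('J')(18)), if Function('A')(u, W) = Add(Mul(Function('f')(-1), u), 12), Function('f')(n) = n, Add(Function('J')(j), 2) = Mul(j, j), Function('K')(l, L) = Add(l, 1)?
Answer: 490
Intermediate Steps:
Function('K')(l, L) = Add(1, l)
Function('J')(j) = Add(-2, Pow(j, 2)) (Function('J')(j) = Add(-2, Mul(j, j)) = Add(-2, Pow(j, 2)))
Function('A')(u, W) = Add(12, Mul(-1, u)) (Function('A')(u, W) = Add(Mul(-1, u), 12) = Add(12, Mul(-1, u)))
Add(Mul(Function('A')(Function('K')(-1, Mul(-1, Pow(-5, -1))), 8), 14), Function('J')(18)) = Add(Mul(Add(12, Mul(-1, Add(1, -1))), 14), Add(-2, Pow(18, 2))) = Add(Mul(Add(12, Mul(-1, 0)), 14), Add(-2, 324)) = Add(Mul(Add(12, 0), 14), 322) = Add(Mul(12, 14), 322) = Add(168, 322) = 490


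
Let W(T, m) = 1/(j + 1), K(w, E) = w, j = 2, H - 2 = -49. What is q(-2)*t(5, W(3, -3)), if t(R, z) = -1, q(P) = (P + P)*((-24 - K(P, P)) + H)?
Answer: -276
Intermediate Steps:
H = -47 (H = 2 - 49 = -47)
q(P) = 2*P*(-71 - P) (q(P) = (P + P)*((-24 - P) - 47) = (2*P)*(-71 - P) = 2*P*(-71 - P))
W(T, m) = ⅓ (W(T, m) = 1/(2 + 1) = 1/3 = ⅓)
q(-2)*t(5, W(3, -3)) = -2*(-2)*(71 - 2)*(-1) = -2*(-2)*69*(-1) = 276*(-1) = -276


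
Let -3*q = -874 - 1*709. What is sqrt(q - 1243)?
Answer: I*sqrt(6438)/3 ≈ 26.746*I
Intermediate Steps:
q = 1583/3 (q = -(-874 - 1*709)/3 = -(-874 - 709)/3 = -1/3*(-1583) = 1583/3 ≈ 527.67)
sqrt(q - 1243) = sqrt(1583/3 - 1243) = sqrt(-2146/3) = I*sqrt(6438)/3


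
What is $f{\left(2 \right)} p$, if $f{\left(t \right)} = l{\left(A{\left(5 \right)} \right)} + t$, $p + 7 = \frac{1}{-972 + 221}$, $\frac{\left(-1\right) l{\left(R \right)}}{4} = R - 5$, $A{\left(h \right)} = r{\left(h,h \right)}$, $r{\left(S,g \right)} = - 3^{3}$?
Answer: $- \frac{683540}{751} \approx -910.17$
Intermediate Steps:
$r{\left(S,g \right)} = -27$ ($r{\left(S,g \right)} = \left(-1\right) 27 = -27$)
$A{\left(h \right)} = -27$
$l{\left(R \right)} = 20 - 4 R$ ($l{\left(R \right)} = - 4 \left(R - 5\right) = - 4 \left(-5 + R\right) = 20 - 4 R$)
$p = - \frac{5258}{751}$ ($p = -7 + \frac{1}{-972 + 221} = -7 + \frac{1}{-751} = -7 - \frac{1}{751} = - \frac{5258}{751} \approx -7.0013$)
$f{\left(t \right)} = 128 + t$ ($f{\left(t \right)} = \left(20 - -108\right) + t = \left(20 + 108\right) + t = 128 + t$)
$f{\left(2 \right)} p = \left(128 + 2\right) \left(- \frac{5258}{751}\right) = 130 \left(- \frac{5258}{751}\right) = - \frac{683540}{751}$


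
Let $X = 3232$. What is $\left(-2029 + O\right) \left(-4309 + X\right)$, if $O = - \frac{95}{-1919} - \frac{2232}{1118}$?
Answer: $\frac{123494454864}{56459} \approx 2.1873 \cdot 10^{6}$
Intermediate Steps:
$O = - \frac{109921}{56459}$ ($O = \left(-95\right) \left(- \frac{1}{1919}\right) - \frac{1116}{559} = \frac{5}{101} - \frac{1116}{559} = - \frac{109921}{56459} \approx -1.9469$)
$\left(-2029 + O\right) \left(-4309 + X\right) = \left(-2029 - \frac{109921}{56459}\right) \left(-4309 + 3232\right) = \left(- \frac{114665232}{56459}\right) \left(-1077\right) = \frac{123494454864}{56459}$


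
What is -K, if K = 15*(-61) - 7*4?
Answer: 943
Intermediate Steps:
K = -943 (K = -915 - 28 = -943)
-K = -1*(-943) = 943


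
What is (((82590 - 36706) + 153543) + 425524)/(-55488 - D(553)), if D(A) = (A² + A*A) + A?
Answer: -208317/222553 ≈ -0.93603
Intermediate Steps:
D(A) = A + 2*A² (D(A) = (A² + A²) + A = 2*A² + A = A + 2*A²)
(((82590 - 36706) + 153543) + 425524)/(-55488 - D(553)) = (((82590 - 36706) + 153543) + 425524)/(-55488 - 553*(1 + 2*553)) = ((45884 + 153543) + 425524)/(-55488 - 553*(1 + 1106)) = (199427 + 425524)/(-55488 - 553*1107) = 624951/(-55488 - 1*612171) = 624951/(-55488 - 612171) = 624951/(-667659) = 624951*(-1/667659) = -208317/222553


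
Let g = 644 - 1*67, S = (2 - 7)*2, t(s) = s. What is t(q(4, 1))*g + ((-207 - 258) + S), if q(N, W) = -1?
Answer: -1052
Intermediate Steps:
S = -10 (S = -5*2 = -10)
g = 577 (g = 644 - 67 = 577)
t(q(4, 1))*g + ((-207 - 258) + S) = -1*577 + ((-207 - 258) - 10) = -577 + (-465 - 10) = -577 - 475 = -1052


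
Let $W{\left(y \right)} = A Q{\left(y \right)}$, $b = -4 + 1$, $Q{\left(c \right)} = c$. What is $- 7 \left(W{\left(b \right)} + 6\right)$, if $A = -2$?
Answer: $-84$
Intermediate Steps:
$b = -3$
$W{\left(y \right)} = - 2 y$
$- 7 \left(W{\left(b \right)} + 6\right) = - 7 \left(\left(-2\right) \left(-3\right) + 6\right) = - 7 \left(6 + 6\right) = \left(-7\right) 12 = -84$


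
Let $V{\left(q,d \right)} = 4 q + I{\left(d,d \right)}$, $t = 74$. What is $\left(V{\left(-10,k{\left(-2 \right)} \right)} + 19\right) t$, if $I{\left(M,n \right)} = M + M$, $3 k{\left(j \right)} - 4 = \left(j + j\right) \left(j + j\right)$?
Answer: $- \frac{1702}{3} \approx -567.33$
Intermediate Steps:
$k{\left(j \right)} = \frac{4}{3} + \frac{4 j^{2}}{3}$ ($k{\left(j \right)} = \frac{4}{3} + \frac{\left(j + j\right) \left(j + j\right)}{3} = \frac{4}{3} + \frac{2 j 2 j}{3} = \frac{4}{3} + \frac{4 j^{2}}{3}$)
$I{\left(M,n \right)} = 2 M$
$V{\left(q,d \right)} = 2 d + 4 q$ ($V{\left(q,d \right)} = 4 q + 2 d = 2 d + 4 q$)
$\left(V{\left(-10,k{\left(-2 \right)} \right)} + 19\right) t = \left(\left(2 \left(\frac{4}{3} + \frac{4 \left(-2\right)^{2}}{3}\right) + 4 \left(-10\right)\right) + 19\right) 74 = \left(\left(2 \left(\frac{4}{3} + \frac{4}{3} \cdot 4\right) - 40\right) + 19\right) 74 = \left(\left(2 \left(\frac{4}{3} + \frac{16}{3}\right) - 40\right) + 19\right) 74 = \left(\left(2 \cdot \frac{20}{3} - 40\right) + 19\right) 74 = \left(\left(\frac{40}{3} - 40\right) + 19\right) 74 = \left(- \frac{80}{3} + 19\right) 74 = \left(- \frac{23}{3}\right) 74 = - \frac{1702}{3}$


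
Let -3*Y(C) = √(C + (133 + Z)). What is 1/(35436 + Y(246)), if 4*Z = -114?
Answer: 637848/22602781027 + 3*√1402/22602781027 ≈ 2.8225e-5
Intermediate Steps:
Z = -57/2 (Z = (¼)*(-114) = -57/2 ≈ -28.500)
Y(C) = -√(209/2 + C)/3 (Y(C) = -√(C + (133 - 57/2))/3 = -√(C + 209/2)/3 = -√(209/2 + C)/3)
1/(35436 + Y(246)) = 1/(35436 - √(418 + 4*246)/6) = 1/(35436 - √(418 + 984)/6) = 1/(35436 - √1402/6)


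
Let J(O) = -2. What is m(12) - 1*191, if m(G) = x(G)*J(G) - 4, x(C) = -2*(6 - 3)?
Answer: -183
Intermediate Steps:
x(C) = -6 (x(C) = -2*3 = -6)
m(G) = 8 (m(G) = -6*(-2) - 4 = 12 - 4 = 8)
m(12) - 1*191 = 8 - 1*191 = 8 - 191 = -183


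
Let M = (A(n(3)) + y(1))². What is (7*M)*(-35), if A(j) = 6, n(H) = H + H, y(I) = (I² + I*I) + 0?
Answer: -15680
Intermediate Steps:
y(I) = 2*I² (y(I) = (I² + I²) + 0 = 2*I² + 0 = 2*I²)
n(H) = 2*H
M = 64 (M = (6 + 2*1²)² = (6 + 2*1)² = (6 + 2)² = 8² = 64)
(7*M)*(-35) = (7*64)*(-35) = 448*(-35) = -15680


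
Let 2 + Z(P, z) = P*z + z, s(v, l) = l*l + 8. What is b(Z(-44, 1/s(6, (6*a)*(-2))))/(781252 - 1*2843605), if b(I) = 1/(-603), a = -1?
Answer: 1/1243598859 ≈ 8.0412e-10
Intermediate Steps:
s(v, l) = 8 + l² (s(v, l) = l² + 8 = 8 + l²)
Z(P, z) = -2 + z + P*z (Z(P, z) = -2 + (P*z + z) = -2 + (z + P*z) = -2 + z + P*z)
b(I) = -1/603
b(Z(-44, 1/s(6, (6*a)*(-2))))/(781252 - 1*2843605) = -1/(603*(781252 - 1*2843605)) = -1/(603*(781252 - 2843605)) = -1/603/(-2062353) = -1/603*(-1/2062353) = 1/1243598859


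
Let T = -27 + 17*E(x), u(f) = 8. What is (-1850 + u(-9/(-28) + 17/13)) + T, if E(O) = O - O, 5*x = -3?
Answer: -1869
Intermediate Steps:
x = -⅗ (x = (⅕)*(-3) = -⅗ ≈ -0.60000)
E(O) = 0
T = -27 (T = -27 + 17*0 = -27 + 0 = -27)
(-1850 + u(-9/(-28) + 17/13)) + T = (-1850 + 8) - 27 = -1842 - 27 = -1869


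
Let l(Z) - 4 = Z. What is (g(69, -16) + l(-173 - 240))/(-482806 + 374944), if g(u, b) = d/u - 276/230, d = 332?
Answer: 139859/37212390 ≈ 0.0037584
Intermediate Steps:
l(Z) = 4 + Z
g(u, b) = -6/5 + 332/u (g(u, b) = 332/u - 276/230 = 332/u - 276*1/230 = 332/u - 6/5 = -6/5 + 332/u)
(g(69, -16) + l(-173 - 240))/(-482806 + 374944) = ((-6/5 + 332/69) + (4 + (-173 - 240)))/(-482806 + 374944) = ((-6/5 + 332*(1/69)) + (4 - 413))/(-107862) = ((-6/5 + 332/69) - 409)*(-1/107862) = (1246/345 - 409)*(-1/107862) = -139859/345*(-1/107862) = 139859/37212390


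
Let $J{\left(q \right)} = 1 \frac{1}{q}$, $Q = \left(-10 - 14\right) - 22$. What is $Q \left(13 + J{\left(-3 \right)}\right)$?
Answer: $- \frac{1748}{3} \approx -582.67$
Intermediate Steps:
$Q = -46$ ($Q = -24 - 22 = -46$)
$J{\left(q \right)} = \frac{1}{q}$
$Q \left(13 + J{\left(-3 \right)}\right) = - 46 \left(13 + \frac{1}{-3}\right) = - 46 \left(13 - \frac{1}{3}\right) = \left(-46\right) \frac{38}{3} = - \frac{1748}{3}$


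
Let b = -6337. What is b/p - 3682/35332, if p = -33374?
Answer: 1147907/13399661 ≈ 0.085667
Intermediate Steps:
b/p - 3682/35332 = -6337/(-33374) - 3682/35332 = -6337*(-1/33374) - 3682*1/35332 = 6337/33374 - 1841/17666 = 1147907/13399661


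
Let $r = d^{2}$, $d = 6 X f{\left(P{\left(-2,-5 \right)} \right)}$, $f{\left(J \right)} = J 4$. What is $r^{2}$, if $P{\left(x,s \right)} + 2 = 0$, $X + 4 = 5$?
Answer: $5308416$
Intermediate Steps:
$X = 1$ ($X = -4 + 5 = 1$)
$P{\left(x,s \right)} = -2$ ($P{\left(x,s \right)} = -2 + 0 = -2$)
$f{\left(J \right)} = 4 J$
$d = -48$ ($d = 6 \cdot 1 \cdot 4 \left(-2\right) = 6 \left(-8\right) = -48$)
$r = 2304$ ($r = \left(-48\right)^{2} = 2304$)
$r^{2} = 2304^{2} = 5308416$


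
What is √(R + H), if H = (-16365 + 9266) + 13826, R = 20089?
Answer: 8*√419 ≈ 163.76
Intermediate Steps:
H = 6727 (H = -7099 + 13826 = 6727)
√(R + H) = √(20089 + 6727) = √26816 = 8*√419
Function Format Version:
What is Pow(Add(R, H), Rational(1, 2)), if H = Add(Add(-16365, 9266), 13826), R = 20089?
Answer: Mul(8, Pow(419, Rational(1, 2))) ≈ 163.76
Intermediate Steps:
H = 6727 (H = Add(-7099, 13826) = 6727)
Pow(Add(R, H), Rational(1, 2)) = Pow(Add(20089, 6727), Rational(1, 2)) = Pow(26816, Rational(1, 2)) = Mul(8, Pow(419, Rational(1, 2)))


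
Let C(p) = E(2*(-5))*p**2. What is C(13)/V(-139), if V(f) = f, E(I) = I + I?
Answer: 3380/139 ≈ 24.317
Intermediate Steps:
E(I) = 2*I
C(p) = -20*p**2 (C(p) = (2*(2*(-5)))*p**2 = (2*(-10))*p**2 = -20*p**2)
C(13)/V(-139) = -20*13**2/(-139) = -20*169*(-1/139) = -3380*(-1/139) = 3380/139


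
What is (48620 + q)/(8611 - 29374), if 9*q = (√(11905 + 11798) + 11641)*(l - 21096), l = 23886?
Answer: -406370/2307 - 310*√23703/20763 ≈ -178.45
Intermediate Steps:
q = 3608710 + 310*√23703 (q = ((√(11905 + 11798) + 11641)*(23886 - 21096))/9 = ((√23703 + 11641)*2790)/9 = ((11641 + √23703)*2790)/9 = (32478390 + 2790*√23703)/9 = 3608710 + 310*√23703 ≈ 3.6564e+6)
(48620 + q)/(8611 - 29374) = (48620 + (3608710 + 310*√23703))/(8611 - 29374) = (3657330 + 310*√23703)/(-20763) = (3657330 + 310*√23703)*(-1/20763) = -406370/2307 - 310*√23703/20763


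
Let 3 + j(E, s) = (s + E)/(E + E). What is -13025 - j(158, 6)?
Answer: -1028779/79 ≈ -13023.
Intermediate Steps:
j(E, s) = -3 + (E + s)/(2*E) (j(E, s) = -3 + (s + E)/(E + E) = -3 + (E + s)/((2*E)) = -3 + (E + s)*(1/(2*E)) = -3 + (E + s)/(2*E))
-13025 - j(158, 6) = -13025 - (6 - 5*158)/(2*158) = -13025 - (6 - 790)/(2*158) = -13025 - (-784)/(2*158) = -13025 - 1*(-196/79) = -13025 + 196/79 = -1028779/79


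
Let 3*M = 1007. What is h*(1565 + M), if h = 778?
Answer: 4436156/3 ≈ 1.4787e+6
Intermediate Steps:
M = 1007/3 (M = (1/3)*1007 = 1007/3 ≈ 335.67)
h*(1565 + M) = 778*(1565 + 1007/3) = 778*(5702/3) = 4436156/3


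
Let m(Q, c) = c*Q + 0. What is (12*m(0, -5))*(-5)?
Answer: 0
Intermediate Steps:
m(Q, c) = Q*c (m(Q, c) = Q*c + 0 = Q*c)
(12*m(0, -5))*(-5) = (12*(0*(-5)))*(-5) = (12*0)*(-5) = 0*(-5) = 0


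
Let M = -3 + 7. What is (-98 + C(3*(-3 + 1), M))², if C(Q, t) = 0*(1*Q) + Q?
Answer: 10816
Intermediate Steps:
M = 4
C(Q, t) = Q (C(Q, t) = 0*Q + Q = 0 + Q = Q)
(-98 + C(3*(-3 + 1), M))² = (-98 + 3*(-3 + 1))² = (-98 + 3*(-2))² = (-98 - 6)² = (-104)² = 10816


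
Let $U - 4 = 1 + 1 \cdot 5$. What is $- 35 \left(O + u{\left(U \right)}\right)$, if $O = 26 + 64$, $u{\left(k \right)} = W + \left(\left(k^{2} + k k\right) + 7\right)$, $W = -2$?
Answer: $-10325$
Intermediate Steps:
$U = 10$ ($U = 4 + \left(1 + 1 \cdot 5\right) = 4 + \left(1 + 5\right) = 4 + 6 = 10$)
$u{\left(k \right)} = 5 + 2 k^{2}$ ($u{\left(k \right)} = -2 + \left(\left(k^{2} + k k\right) + 7\right) = -2 + \left(\left(k^{2} + k^{2}\right) + 7\right) = -2 + \left(2 k^{2} + 7\right) = -2 + \left(7 + 2 k^{2}\right) = 5 + 2 k^{2}$)
$O = 90$
$- 35 \left(O + u{\left(U \right)}\right) = - 35 \left(90 + \left(5 + 2 \cdot 10^{2}\right)\right) = - 35 \left(90 + \left(5 + 2 \cdot 100\right)\right) = - 35 \left(90 + \left(5 + 200\right)\right) = - 35 \left(90 + 205\right) = \left(-35\right) 295 = -10325$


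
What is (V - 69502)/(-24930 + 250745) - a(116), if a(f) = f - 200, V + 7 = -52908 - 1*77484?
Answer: 18768559/225815 ≈ 83.115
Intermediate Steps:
V = -130399 (V = -7 + (-52908 - 1*77484) = -7 + (-52908 - 77484) = -7 - 130392 = -130399)
a(f) = -200 + f
(V - 69502)/(-24930 + 250745) - a(116) = (-130399 - 69502)/(-24930 + 250745) - (-200 + 116) = -199901/225815 - 1*(-84) = -199901*1/225815 + 84 = -199901/225815 + 84 = 18768559/225815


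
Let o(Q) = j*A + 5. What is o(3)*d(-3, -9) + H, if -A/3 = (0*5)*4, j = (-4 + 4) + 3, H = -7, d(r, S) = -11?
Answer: -62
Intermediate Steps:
j = 3 (j = 0 + 3 = 3)
A = 0 (A = -3*0*5*4 = -0*4 = -3*0 = 0)
o(Q) = 5 (o(Q) = 3*0 + 5 = 0 + 5 = 5)
o(3)*d(-3, -9) + H = 5*(-11) - 7 = -55 - 7 = -62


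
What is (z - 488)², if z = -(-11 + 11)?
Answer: 238144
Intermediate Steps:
z = 0 (z = -1*0 = 0)
(z - 488)² = (0 - 488)² = (-488)² = 238144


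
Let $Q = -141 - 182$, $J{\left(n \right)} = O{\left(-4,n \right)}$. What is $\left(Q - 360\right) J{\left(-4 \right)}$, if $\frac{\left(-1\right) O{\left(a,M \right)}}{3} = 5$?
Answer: $10245$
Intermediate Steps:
$O{\left(a,M \right)} = -15$ ($O{\left(a,M \right)} = \left(-3\right) 5 = -15$)
$J{\left(n \right)} = -15$
$Q = -323$ ($Q = -141 - 182 = -323$)
$\left(Q - 360\right) J{\left(-4 \right)} = \left(-323 - 360\right) \left(-15\right) = \left(-683\right) \left(-15\right) = 10245$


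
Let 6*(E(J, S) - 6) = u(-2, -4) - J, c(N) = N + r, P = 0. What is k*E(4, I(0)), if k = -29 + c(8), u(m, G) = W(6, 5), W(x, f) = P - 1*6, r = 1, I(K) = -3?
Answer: -260/3 ≈ -86.667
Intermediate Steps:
W(x, f) = -6 (W(x, f) = 0 - 1*6 = 0 - 6 = -6)
u(m, G) = -6
c(N) = 1 + N (c(N) = N + 1 = 1 + N)
E(J, S) = 5 - J/6 (E(J, S) = 6 + (-6 - J)/6 = 6 + (-1 - J/6) = 5 - J/6)
k = -20 (k = -29 + (1 + 8) = -29 + 9 = -20)
k*E(4, I(0)) = -20*(5 - ⅙*4) = -20*(5 - ⅔) = -20*13/3 = -260/3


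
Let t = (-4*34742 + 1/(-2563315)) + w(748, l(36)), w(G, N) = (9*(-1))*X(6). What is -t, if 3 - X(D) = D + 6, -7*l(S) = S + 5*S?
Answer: 356011130406/2563315 ≈ 1.3889e+5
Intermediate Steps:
l(S) = -6*S/7 (l(S) = -(S + 5*S)/7 = -6*S/7)
X(D) = -3 - D (X(D) = 3 - (D + 6) = 3 - (6 + D) = 3 + (-6 - D) = -3 - D)
w(G, N) = 81 (w(G, N) = (9*(-1))*(-3 - 1*6) = -9*(-3 - 6) = -9*(-9) = 81)
t = -356011130406/2563315 (t = (-4*34742 + 1/(-2563315)) + 81 = (-138968 - 1/2563315) + 81 = -356218758921/2563315 + 81 = -356011130406/2563315 ≈ -1.3889e+5)
-t = -1*(-356011130406/2563315) = 356011130406/2563315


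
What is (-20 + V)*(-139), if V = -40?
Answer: 8340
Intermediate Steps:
(-20 + V)*(-139) = (-20 - 40)*(-139) = -60*(-139) = 8340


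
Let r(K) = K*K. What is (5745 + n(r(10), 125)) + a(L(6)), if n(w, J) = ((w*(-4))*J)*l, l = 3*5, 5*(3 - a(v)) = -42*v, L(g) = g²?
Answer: -3719748/5 ≈ -7.4395e+5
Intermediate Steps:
r(K) = K²
a(v) = 3 + 42*v/5 (a(v) = 3 - (-42)*v/5 = 3 + 42*v/5)
l = 15
n(w, J) = -60*J*w (n(w, J) = ((w*(-4))*J)*15 = ((-4*w)*J)*15 = -4*J*w*15 = -60*J*w)
(5745 + n(r(10), 125)) + a(L(6)) = (5745 - 60*125*10²) + (3 + (42/5)*6²) = (5745 - 60*125*100) + (3 + (42/5)*36) = (5745 - 750000) + (3 + 1512/5) = -744255 + 1527/5 = -3719748/5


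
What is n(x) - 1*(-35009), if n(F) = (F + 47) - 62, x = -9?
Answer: 34985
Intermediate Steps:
n(F) = -15 + F (n(F) = (47 + F) - 62 = -15 + F)
n(x) - 1*(-35009) = (-15 - 9) - 1*(-35009) = -24 + 35009 = 34985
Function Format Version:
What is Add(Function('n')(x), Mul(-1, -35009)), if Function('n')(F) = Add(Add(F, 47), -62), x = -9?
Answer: 34985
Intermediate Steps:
Function('n')(F) = Add(-15, F) (Function('n')(F) = Add(Add(47, F), -62) = Add(-15, F))
Add(Function('n')(x), Mul(-1, -35009)) = Add(Add(-15, -9), Mul(-1, -35009)) = Add(-24, 35009) = 34985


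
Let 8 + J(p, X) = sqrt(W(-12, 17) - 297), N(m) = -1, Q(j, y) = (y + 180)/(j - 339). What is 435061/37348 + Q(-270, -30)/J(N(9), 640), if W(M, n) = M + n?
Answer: 7863981887/674766316 + 25*I*sqrt(73)/18067 ≈ 11.654 + 0.011823*I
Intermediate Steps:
Q(j, y) = (180 + y)/(-339 + j)
J(p, X) = -8 + 2*I*sqrt(73) (J(p, X) = -8 + sqrt((-12 + 17) - 297) = -8 + sqrt(5 - 297) = -8 + sqrt(-292) = -8 + 2*I*sqrt(73))
435061/37348 + Q(-270, -30)/J(N(9), 640) = 435061/37348 + ((180 - 30)/(-339 - 270))/(-8 + 2*I*sqrt(73)) = 435061*(1/37348) + (150/(-609))/(-8 + 2*I*sqrt(73)) = 435061/37348 + (-1/609*150)/(-8 + 2*I*sqrt(73)) = 435061/37348 - 50/(203*(-8 + 2*I*sqrt(73)))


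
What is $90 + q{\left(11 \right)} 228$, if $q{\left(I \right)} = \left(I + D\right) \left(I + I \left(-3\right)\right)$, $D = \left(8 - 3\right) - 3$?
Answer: $-65118$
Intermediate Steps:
$D = 2$ ($D = 5 - 3 = 2$)
$q{\left(I \right)} = - 2 I \left(2 + I\right)$ ($q{\left(I \right)} = \left(I + 2\right) \left(I + I \left(-3\right)\right) = \left(2 + I\right) \left(I - 3 I\right) = \left(2 + I\right) \left(- 2 I\right) = - 2 I \left(2 + I\right)$)
$90 + q{\left(11 \right)} 228 = 90 + \left(-2\right) 11 \left(2 + 11\right) 228 = 90 + \left(-2\right) 11 \cdot 13 \cdot 228 = 90 - 65208 = -65118$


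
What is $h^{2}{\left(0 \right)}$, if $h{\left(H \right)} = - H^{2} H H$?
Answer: $0$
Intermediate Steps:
$h{\left(H \right)} = - H^{4}$ ($h{\left(H \right)} = - H^{3} H = - H^{4}$)
$h^{2}{\left(0 \right)} = \left(- 0^{4}\right)^{2} = \left(\left(-1\right) 0\right)^{2} = 0^{2} = 0$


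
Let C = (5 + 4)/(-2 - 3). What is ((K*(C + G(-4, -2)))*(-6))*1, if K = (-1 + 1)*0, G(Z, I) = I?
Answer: 0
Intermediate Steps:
C = -9/5 (C = 9/(-5) = 9*(-⅕) = -9/5 ≈ -1.8000)
K = 0 (K = 0*0 = 0)
((K*(C + G(-4, -2)))*(-6))*1 = ((0*(-9/5 - 2))*(-6))*1 = ((0*(-19/5))*(-6))*1 = (0*(-6))*1 = 0*1 = 0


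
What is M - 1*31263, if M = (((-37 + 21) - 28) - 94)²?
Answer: -12219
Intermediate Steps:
M = 19044 (M = ((-16 - 28) - 94)² = (-44 - 94)² = (-138)² = 19044)
M - 1*31263 = 19044 - 1*31263 = 19044 - 31263 = -12219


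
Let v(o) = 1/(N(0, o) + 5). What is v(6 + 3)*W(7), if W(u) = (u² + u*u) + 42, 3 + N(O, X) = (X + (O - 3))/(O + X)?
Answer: 105/2 ≈ 52.500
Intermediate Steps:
N(O, X) = -3 + (-3 + O + X)/(O + X) (N(O, X) = -3 + (X + (O - 3))/(O + X) = -3 + (X + (-3 + O))/(O + X) = -3 + (-3 + O + X)/(O + X))
W(u) = 42 + 2*u² (W(u) = (u² + u²) + 42 = 2*u² + 42 = 42 + 2*u²)
v(o) = 1/(5 + (-3 - 2*o)/o) (v(o) = 1/((-3 - 2*0 - 2*o)/(0 + o) + 5) = 1/((-3 + 0 - 2*o)/o + 5) = 1/((-3 - 2*o)/o + 5) = 1/(5 + (-3 - 2*o)/o))
v(6 + 3)*W(7) = ((6 + 3)/(3*(-1 + (6 + 3))))*(42 + 2*7²) = ((⅓)*9/(-1 + 9))*(42 + 2*49) = ((⅓)*9/8)*(42 + 98) = ((⅓)*9*(⅛))*140 = (3/8)*140 = 105/2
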